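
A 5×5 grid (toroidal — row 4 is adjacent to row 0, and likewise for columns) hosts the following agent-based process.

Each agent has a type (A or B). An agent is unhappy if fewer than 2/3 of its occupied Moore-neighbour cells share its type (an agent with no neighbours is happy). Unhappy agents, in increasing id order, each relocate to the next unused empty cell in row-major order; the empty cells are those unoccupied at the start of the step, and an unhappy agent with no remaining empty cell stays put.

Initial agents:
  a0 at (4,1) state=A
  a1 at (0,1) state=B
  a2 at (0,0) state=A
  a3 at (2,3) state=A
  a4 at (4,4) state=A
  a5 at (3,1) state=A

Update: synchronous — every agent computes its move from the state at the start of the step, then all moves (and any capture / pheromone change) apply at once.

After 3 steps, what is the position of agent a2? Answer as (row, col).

(0, 0)

t=1: a0@(4,1):A a1@(0,2):B a2@(0,0):A a3@(2,3):A a4@(4,4):A a5@(3,1):A
t=2: a0@(4,1):A a1@(0,1):B a2@(0,0):A a3@(2,3):A a4@(4,4):A a5@(3,1):A
t=3: a0@(4,1):A a1@(0,2):B a2@(0,0):A a3@(2,3):A a4@(4,4):A a5@(3,1):A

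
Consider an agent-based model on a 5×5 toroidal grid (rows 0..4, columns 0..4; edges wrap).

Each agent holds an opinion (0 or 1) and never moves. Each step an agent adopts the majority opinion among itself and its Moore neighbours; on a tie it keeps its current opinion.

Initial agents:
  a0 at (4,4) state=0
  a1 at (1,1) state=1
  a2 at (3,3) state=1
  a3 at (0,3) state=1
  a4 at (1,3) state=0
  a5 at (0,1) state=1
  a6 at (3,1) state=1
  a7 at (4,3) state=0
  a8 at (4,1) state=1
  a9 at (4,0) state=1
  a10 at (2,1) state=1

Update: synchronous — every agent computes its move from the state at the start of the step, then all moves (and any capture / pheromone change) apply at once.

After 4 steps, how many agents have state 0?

5

t=1: a0@(4,4):1 a1@(1,1):1 a2@(3,3):0 a3@(0,3):0 a4@(1,3):0 a5@(0,1):1 a6@(3,1):1 a7@(4,3):0 a8@(4,1):1 a9@(4,0):1 a10@(2,1):1
t=2: a0@(4,4):0 a1@(1,1):1 a2@(3,3):0 a3@(0,3):0 a4@(1,3):0 a5@(0,1):1 a6@(3,1):1 a7@(4,3):0 a8@(4,1):1 a9@(4,0):1 a10@(2,1):1
t=3: (unchanged — steady state)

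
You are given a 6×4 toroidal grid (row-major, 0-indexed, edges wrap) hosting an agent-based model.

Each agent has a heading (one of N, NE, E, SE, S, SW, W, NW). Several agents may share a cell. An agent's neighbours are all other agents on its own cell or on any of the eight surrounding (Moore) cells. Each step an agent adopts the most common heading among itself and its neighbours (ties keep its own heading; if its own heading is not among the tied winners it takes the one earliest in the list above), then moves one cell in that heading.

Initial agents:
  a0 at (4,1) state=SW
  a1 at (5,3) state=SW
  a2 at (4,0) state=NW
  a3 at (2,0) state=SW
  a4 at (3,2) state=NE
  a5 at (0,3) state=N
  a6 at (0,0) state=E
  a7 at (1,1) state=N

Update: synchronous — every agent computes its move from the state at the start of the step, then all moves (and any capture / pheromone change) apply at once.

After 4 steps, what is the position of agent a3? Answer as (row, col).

(0, 0)

t=1: a0@(5,0):SW a1@(0,2):SW a2@(5,3):SW a3@(3,3):SW a4@(2,3):NE a5@(5,3):N a6@(5,0):N a7@(0,1):N
t=2: a0@(4,0):N a1@(1,1):SW a2@(0,2):SW a3@(4,2):SW a4@(1,0):NE a5@(0,2):SW a6@(4,0):N a7@(5,1):N
t=3: a0@(3,0):N a1@(2,0):SW a2@(1,1):SW a3@(5,1):SW a4@(0,1):NE a5@(1,1):SW a6@(3,0):N a7@(4,1):N
t=4: a0@(2,0):N a1@(3,3):SW a2@(2,0):SW a3@(0,0):SW a4@(1,0):SW a5@(2,0):SW a6@(2,0):N a7@(3,1):N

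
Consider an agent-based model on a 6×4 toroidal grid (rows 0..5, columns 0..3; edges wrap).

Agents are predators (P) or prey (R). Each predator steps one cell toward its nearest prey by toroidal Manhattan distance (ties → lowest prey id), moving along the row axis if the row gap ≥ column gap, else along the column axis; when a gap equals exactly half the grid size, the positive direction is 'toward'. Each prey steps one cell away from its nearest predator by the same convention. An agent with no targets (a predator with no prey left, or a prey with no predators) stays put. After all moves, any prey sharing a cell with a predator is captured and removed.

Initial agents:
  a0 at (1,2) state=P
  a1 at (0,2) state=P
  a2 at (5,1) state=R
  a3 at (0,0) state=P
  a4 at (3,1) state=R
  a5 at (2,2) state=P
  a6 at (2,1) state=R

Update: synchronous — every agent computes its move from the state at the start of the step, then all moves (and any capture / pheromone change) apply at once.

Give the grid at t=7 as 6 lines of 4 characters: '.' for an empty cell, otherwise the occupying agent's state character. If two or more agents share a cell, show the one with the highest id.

t=1: a0@(2,2):P a1@(5,2):P a2@(4,1):R a3@(5,0):P a4@(4,1):R a5@(2,1):P a6@(2,0):R
t=2: a0@(2,3):P a1@(4,2):P a2@(3,1):R a3@(4,0):P a4@(3,1):R a5@(2,0):P
t=3: a0@(2,0):P a1@(3,2):P a2@(2,1):R a3@(3,0):P a4@(2,1):R a5@(3,0):P
t=4: a0@(2,1):P a1@(2,2):P a3@(2,0):P a5@(2,0):P
t=5: (unchanged — steady state)

....
....
PPP.
....
....
....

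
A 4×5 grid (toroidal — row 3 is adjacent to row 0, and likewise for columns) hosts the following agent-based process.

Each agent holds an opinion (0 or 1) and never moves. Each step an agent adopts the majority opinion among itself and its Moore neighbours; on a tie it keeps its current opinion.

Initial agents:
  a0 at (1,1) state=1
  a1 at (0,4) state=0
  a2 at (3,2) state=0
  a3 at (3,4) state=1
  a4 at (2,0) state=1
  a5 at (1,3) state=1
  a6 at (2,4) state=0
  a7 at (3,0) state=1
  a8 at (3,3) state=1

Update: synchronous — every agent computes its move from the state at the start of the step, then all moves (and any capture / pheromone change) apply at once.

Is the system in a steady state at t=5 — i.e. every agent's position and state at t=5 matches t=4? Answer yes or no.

yes

t=1: a0@(1,1):1 a1@(0,4):1 a2@(3,2):0 a3@(3,4):1 a4@(2,0):1 a5@(1,3):0 a6@(2,4):1 a7@(3,0):1 a8@(3,3):0
t=2: a0@(1,1):1 a1@(0,4):1 a2@(3,2):0 a3@(3,4):1 a4@(2,0):1 a5@(1,3):1 a6@(2,4):1 a7@(3,0):1 a8@(3,3):1
t=3: (unchanged — steady state)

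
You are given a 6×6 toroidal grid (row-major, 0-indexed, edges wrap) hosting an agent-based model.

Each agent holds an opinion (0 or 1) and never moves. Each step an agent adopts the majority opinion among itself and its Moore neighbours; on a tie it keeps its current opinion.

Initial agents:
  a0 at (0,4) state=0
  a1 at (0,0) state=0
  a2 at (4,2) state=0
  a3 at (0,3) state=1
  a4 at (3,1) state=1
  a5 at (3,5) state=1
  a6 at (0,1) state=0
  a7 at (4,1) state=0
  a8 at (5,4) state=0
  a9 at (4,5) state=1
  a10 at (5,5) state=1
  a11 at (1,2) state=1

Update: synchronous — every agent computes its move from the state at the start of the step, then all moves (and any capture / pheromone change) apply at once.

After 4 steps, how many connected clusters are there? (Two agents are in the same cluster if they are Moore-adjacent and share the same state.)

3

t=1: a0@(0,4):0 a1@(0,0):0 a2@(4,2):0 a3@(0,3):1 a4@(3,1):0 a5@(3,5):1 a6@(0,1):0 a7@(4,1):0 a8@(5,4):1 a9@(4,5):1 a10@(5,5):0 a11@(1,2):1
t=2: (unchanged — steady state)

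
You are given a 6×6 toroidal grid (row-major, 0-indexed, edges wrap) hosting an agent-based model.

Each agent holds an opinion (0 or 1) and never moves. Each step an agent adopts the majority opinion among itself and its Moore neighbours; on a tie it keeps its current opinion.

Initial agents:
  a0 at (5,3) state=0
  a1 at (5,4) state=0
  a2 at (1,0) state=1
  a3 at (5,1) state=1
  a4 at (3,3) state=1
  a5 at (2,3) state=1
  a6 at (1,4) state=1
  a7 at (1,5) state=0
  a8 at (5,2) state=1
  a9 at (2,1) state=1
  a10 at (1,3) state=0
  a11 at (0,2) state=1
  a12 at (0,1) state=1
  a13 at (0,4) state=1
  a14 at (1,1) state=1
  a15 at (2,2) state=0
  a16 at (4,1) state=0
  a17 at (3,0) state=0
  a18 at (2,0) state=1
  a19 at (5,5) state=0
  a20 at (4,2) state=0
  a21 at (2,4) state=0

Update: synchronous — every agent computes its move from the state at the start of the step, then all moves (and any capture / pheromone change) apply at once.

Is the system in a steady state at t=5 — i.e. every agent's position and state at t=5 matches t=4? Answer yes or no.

yes

t=1: a0@(5,3):0 a1@(5,4):0 a2@(1,0):1 a3@(5,1):1 a4@(3,3):0 a5@(2,3):1 a6@(1,4):1 a7@(1,5):1 a8@(5,2):1 a9@(2,1):1 a10@(1,3):1 a11@(0,2):1 a12@(0,1):1 a13@(0,4):0 a14@(1,1):1 a15@(2,2):1 a16@(4,1):0 a17@(3,0):0 a18@(2,0):1 a19@(5,5):0 a20@(4,2):0 a21@(2,4):0
t=2: a0@(5,3):0 a1@(5,4):0 a2@(1,0):1 a3@(5,1):1 a4@(3,3):0 a5@(2,3):1 a6@(1,4):1 a7@(1,5):1 a8@(5,2):1 a9@(2,1):1 a10@(1,3):1 a11@(0,2):1 a12@(0,1):1 a13@(0,4):0 a14@(1,1):1 a15@(2,2):1 a16@(4,1):0 a17@(3,0):0 a18@(2,0):1 a19@(5,5):0 a20@(4,2):0 a21@(2,4):1
t=3: a0@(5,3):0 a1@(5,4):0 a2@(1,0):1 a3@(5,1):1 a4@(3,3):1 a5@(2,3):1 a6@(1,4):1 a7@(1,5):1 a8@(5,2):1 a9@(2,1):1 a10@(1,3):1 a11@(0,2):1 a12@(0,1):1 a13@(0,4):0 a14@(1,1):1 a15@(2,2):1 a16@(4,1):0 a17@(3,0):0 a18@(2,0):1 a19@(5,5):0 a20@(4,2):0 a21@(2,4):1
t=4: (unchanged — steady state)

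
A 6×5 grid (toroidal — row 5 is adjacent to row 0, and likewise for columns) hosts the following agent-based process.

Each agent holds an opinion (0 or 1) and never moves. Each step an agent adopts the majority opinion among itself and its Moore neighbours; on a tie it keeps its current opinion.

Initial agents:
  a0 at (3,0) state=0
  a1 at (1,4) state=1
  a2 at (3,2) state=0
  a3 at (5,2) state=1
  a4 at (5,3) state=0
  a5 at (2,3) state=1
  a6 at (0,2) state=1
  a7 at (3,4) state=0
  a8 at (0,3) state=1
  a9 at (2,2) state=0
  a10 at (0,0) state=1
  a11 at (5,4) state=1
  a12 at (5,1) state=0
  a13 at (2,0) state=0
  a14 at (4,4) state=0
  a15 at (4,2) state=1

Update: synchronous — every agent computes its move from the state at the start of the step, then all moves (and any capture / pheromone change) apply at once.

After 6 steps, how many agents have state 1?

t=1: a0@(3,0):0 a1@(1,4):1 a2@(3,2):0 a3@(5,2):1 a4@(5,3):1 a5@(2,3):0 a6@(0,2):1 a7@(3,4):0 a8@(0,3):1 a9@(2,2):0 a10@(0,0):1 a11@(5,4):1 a12@(5,1):1 a13@(2,0):0 a14@(4,4):0 a15@(4,2):0
t=2: a0@(3,0):0 a1@(1,4):1 a2@(3,2):0 a3@(5,2):1 a4@(5,3):1 a5@(2,3):0 a6@(0,2):1 a7@(3,4):0 a8@(0,3):1 a9@(2,2):0 a10@(0,0):1 a11@(5,4):1 a12@(5,1):1 a13@(2,0):0 a14@(4,4):0 a15@(4,2):1
t=3: (unchanged — steady state)

9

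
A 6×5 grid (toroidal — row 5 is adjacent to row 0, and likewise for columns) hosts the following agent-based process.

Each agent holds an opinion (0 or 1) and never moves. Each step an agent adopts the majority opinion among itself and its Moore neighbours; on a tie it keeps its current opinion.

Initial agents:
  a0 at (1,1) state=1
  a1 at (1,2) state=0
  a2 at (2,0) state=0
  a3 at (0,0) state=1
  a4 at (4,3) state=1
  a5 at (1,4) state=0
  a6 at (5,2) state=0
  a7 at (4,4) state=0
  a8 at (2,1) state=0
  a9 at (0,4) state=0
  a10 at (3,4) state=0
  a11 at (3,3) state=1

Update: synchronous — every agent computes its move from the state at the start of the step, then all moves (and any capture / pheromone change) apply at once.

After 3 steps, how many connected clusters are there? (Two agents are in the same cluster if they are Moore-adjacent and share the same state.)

1

t=1: a0@(1,1):0 a1@(1,2):0 a2@(2,0):0 a3@(0,0):1 a4@(4,3):0 a5@(1,4):0 a6@(5,2):0 a7@(4,4):0 a8@(2,1):0 a9@(0,4):0 a10@(3,4):0 a11@(3,3):1
t=2: a0@(1,1):0 a1@(1,2):0 a2@(2,0):0 a3@(0,0):0 a4@(4,3):0 a5@(1,4):0 a6@(5,2):0 a7@(4,4):0 a8@(2,1):0 a9@(0,4):0 a10@(3,4):0 a11@(3,3):0
t=3: (unchanged — steady state)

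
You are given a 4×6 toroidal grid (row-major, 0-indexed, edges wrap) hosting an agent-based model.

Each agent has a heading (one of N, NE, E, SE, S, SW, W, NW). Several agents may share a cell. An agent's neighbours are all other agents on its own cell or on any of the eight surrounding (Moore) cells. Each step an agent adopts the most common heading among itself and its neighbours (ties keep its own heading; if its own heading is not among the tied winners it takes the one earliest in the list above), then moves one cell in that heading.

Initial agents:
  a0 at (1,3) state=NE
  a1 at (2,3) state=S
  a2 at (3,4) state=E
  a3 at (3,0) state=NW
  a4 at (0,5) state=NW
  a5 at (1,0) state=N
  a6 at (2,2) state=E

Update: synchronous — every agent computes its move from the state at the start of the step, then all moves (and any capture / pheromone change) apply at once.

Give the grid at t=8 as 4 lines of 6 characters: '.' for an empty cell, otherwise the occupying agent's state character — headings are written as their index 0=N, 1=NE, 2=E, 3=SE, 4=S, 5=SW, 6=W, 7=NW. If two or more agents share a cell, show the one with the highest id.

t=1: a0@(0,4):NE a1@(2,4):E a2@(3,5):E a3@(2,5):NW a4@(3,4):NW a5@(0,0):N a6@(2,3):E
t=2: a0@(3,5):NE a1@(2,5):E a2@(3,0):E a3@(1,4):NW a4@(3,5):E a5@(3,0):N a6@(2,4):E
t=3: a0@(3,0):E a1@(2,0):E a2@(3,1):E a3@(1,5):E a4@(3,0):E a5@(3,1):E a6@(2,5):E
t=4: a0@(3,1):E a1@(2,1):E a2@(3,2):E a3@(1,0):E a4@(3,1):E a5@(3,2):E a6@(2,0):E
t=5: a0@(3,2):E a1@(2,2):E a2@(3,3):E a3@(1,1):E a4@(3,2):E a5@(3,3):E a6@(2,1):E
t=6: a0@(3,3):E a1@(2,3):E a2@(3,4):E a3@(1,2):E a4@(3,3):E a5@(3,4):E a6@(2,2):E
t=7: a0@(3,4):E a1@(2,4):E a2@(3,5):E a3@(1,3):E a4@(3,4):E a5@(3,5):E a6@(2,3):E
t=8: a0@(3,5):E a1@(2,5):E a2@(3,0):E a3@(1,4):E a4@(3,5):E a5@(3,0):E a6@(2,4):E

......
....2.
....22
2....2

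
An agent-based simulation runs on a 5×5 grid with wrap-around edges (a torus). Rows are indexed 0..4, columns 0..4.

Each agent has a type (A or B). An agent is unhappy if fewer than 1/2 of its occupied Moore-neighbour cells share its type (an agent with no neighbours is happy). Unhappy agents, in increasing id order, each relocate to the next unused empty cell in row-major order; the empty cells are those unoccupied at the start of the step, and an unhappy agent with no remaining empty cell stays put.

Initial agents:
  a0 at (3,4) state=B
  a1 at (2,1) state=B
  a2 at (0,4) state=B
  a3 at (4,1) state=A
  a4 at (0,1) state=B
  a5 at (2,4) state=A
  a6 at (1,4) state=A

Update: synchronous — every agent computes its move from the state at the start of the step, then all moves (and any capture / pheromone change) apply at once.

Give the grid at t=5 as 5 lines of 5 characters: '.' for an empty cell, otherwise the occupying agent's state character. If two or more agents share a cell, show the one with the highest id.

BB.A.
B...A
.B..A
.....
.....

t=1: a0@(0,0):B a1@(2,1):B a2@(0,2):B a3@(0,3):A a4@(1,0):B a5@(2,4):A a6@(1,4):A
t=2: a0@(0,0):B a1@(2,1):B a2@(0,1):B a3@(0,3):A a4@(1,0):B a5@(2,4):A a6@(1,4):A
t=3: (unchanged — steady state)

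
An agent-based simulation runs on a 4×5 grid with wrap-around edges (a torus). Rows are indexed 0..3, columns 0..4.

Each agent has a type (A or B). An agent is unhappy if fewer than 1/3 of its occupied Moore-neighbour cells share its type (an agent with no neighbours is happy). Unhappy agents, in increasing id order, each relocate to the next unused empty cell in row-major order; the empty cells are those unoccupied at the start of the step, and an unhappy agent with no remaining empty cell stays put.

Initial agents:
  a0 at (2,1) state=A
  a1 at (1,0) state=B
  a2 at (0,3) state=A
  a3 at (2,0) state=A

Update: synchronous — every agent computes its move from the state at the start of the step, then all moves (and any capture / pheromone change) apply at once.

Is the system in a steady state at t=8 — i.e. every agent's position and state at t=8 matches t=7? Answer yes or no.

yes

t=1: a0@(2,1):A a1@(0,0):B a2@(0,3):A a3@(2,0):A
t=2: (unchanged — steady state)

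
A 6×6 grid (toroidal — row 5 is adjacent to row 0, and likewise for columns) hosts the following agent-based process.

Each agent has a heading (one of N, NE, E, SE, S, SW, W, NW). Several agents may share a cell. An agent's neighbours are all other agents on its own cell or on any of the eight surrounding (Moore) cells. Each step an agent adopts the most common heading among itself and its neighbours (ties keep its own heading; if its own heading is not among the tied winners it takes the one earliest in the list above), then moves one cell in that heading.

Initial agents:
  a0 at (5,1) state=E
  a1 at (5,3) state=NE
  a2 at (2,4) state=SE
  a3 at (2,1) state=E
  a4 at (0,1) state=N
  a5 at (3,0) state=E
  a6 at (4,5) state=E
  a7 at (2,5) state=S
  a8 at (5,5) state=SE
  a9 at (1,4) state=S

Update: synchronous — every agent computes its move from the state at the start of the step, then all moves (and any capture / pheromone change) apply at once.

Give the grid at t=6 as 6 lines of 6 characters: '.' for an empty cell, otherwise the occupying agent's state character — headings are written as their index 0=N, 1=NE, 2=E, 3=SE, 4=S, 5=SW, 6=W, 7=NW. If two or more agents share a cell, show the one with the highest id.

t=1: a0@(5,2):E a1@(4,4):NE a2@(3,4):S a3@(2,2):E a4@(5,1):N a5@(3,1):E a6@(4,0):E a7@(3,5):S a8@(0,0):SE a9@(2,4):S
t=2: a0@(5,3):E a1@(5,4):S a2@(4,4):S a3@(2,3):E a4@(5,2):E a5@(3,2):E a6@(4,1):E a7@(4,5):S a8@(1,1):SE a9@(3,4):S
t=3: a0@(5,4):E a1@(0,4):S a2@(5,4):S a3@(2,4):E a4@(5,3):E a5@(3,3):E a6@(4,2):E a7@(5,5):S a8@(2,2):SE a9@(4,4):S
t=4: a0@(0,4):S a1@(1,4):S a2@(0,4):S a3@(2,5):E a4@(5,4):E a5@(3,4):E a6@(4,3):E a7@(0,5):S a8@(3,3):SE a9@(5,4):S
t=5: a0@(1,4):S a1@(2,4):S a2@(1,4):S a3@(2,0):E a4@(0,4):S a5@(3,5):E a6@(4,4):E a7@(1,5):S a8@(3,4):E a9@(0,4):S
t=6: a0@(2,4):S a1@(3,4):S a2@(2,4):S a3@(2,1):E a4@(1,4):S a5@(3,0):E a6@(4,5):E a7@(2,5):S a8@(3,5):E a9@(1,4):S

......
....4.
.2..44
2...42
.....2
......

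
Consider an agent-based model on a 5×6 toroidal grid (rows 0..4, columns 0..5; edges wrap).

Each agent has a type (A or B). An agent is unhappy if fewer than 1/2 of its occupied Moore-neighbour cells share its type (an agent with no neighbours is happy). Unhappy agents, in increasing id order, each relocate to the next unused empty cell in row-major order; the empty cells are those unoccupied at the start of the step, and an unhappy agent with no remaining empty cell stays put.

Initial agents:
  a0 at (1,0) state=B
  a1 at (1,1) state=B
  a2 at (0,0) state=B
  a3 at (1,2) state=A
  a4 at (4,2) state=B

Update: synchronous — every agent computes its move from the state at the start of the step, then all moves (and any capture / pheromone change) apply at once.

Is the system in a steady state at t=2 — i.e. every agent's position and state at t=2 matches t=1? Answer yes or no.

t=1: a0@(1,0):B a1@(1,1):B a2@(0,0):B a3@(0,1):A a4@(4,2):B
t=2: a0@(1,0):B a1@(1,1):B a2@(0,0):B a3@(0,2):A a4@(0,3):B

no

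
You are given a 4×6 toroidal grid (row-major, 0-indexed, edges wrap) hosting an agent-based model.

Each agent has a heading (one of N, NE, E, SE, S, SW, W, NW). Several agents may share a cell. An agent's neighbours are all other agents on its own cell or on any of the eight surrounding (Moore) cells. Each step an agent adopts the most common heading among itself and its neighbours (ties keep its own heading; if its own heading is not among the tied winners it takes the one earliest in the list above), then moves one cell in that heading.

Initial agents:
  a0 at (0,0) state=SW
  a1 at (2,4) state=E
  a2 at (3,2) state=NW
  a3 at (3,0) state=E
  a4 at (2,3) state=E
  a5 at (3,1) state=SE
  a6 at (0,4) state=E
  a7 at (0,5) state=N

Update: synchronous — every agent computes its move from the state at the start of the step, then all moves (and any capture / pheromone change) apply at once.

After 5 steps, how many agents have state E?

t=1: a0@(1,5):SW a1@(2,5):E a2@(2,1):NW a3@(3,1):E a4@(2,4):E a5@(0,2):SE a6@(0,5):E a7@(0,0):E
t=2: a0@(1,0):E a1@(2,0):E a2@(1,0):NW a3@(3,2):E a4@(2,5):E a5@(1,3):SE a6@(0,0):E a7@(0,1):E
t=3: a0@(1,1):E a1@(2,1):E a2@(1,1):E a3@(3,3):E a4@(2,0):E a5@(2,4):SE a6@(0,1):E a7@(0,2):E
t=4: a0@(1,2):E a1@(2,2):E a2@(1,2):E a3@(3,4):E a4@(2,1):E a5@(3,5):SE a6@(0,2):E a7@(0,3):E
t=5: a0@(1,3):E a1@(2,3):E a2@(1,3):E a3@(3,5):E a4@(2,2):E a5@(0,0):SE a6@(0,3):E a7@(0,4):E

7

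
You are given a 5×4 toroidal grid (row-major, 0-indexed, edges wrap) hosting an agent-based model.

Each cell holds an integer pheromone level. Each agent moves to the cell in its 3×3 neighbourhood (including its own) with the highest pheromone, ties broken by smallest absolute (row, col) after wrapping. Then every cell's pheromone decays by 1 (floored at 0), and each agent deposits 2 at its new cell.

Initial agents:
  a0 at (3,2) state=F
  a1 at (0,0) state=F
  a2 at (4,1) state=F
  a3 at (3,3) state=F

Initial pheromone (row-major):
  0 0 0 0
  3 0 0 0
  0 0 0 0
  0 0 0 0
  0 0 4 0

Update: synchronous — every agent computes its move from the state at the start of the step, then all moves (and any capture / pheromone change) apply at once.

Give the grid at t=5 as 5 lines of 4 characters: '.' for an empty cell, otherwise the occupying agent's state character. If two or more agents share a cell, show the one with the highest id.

t=1: a0@(4,2) a1@(1,0) a2@(4,2) a3@(4,2) | pheromone: 0 0 0 0 / 4 0 0 0 / 0 0 0 0 / 0 0 0 0 / 0 0 9 0
t=2: a0@(4,2) a1@(1,0) a2@(4,2) a3@(4,2) | pheromone: 0 0 0 0 / 5 0 0 0 / 0 0 0 0 / 0 0 0 0 / 0 0 14 0
t=3: a0@(4,2) a1@(1,0) a2@(4,2) a3@(4,2) | pheromone: 0 0 0 0 / 6 0 0 0 / 0 0 0 0 / 0 0 0 0 / 0 0 19 0
t=4: a0@(4,2) a1@(1,0) a2@(4,2) a3@(4,2) | pheromone: 0 0 0 0 / 7 0 0 0 / 0 0 0 0 / 0 0 0 0 / 0 0 24 0
t=5: a0@(4,2) a1@(1,0) a2@(4,2) a3@(4,2) | pheromone: 0 0 0 0 / 8 0 0 0 / 0 0 0 0 / 0 0 0 0 / 0 0 29 0

....
F...
....
....
..F.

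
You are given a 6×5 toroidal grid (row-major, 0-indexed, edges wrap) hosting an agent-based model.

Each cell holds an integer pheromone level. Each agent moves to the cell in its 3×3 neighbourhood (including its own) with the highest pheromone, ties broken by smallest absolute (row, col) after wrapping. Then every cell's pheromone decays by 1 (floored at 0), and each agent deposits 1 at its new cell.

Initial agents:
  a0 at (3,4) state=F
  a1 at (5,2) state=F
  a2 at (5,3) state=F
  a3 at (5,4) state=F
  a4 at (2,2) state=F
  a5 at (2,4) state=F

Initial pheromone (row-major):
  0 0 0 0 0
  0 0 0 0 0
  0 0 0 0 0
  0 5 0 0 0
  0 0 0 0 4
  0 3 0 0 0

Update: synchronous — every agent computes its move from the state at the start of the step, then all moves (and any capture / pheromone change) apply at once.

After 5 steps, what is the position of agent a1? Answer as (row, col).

t=1: a0@(4,4) a1@(5,1) a2@(4,4) a3@(4,4) a4@(3,1) a5@(1,0) | pheromone: 0 0 0 0 0 / 1 0 0 0 0 / 0 0 0 0 0 / 0 5 0 0 0 / 0 0 0 0 6 / 0 3 0 0 0
t=2: a0@(4,4) a1@(5,1) a2@(4,4) a3@(4,4) a4@(3,1) a5@(1,0) | pheromone: 0 0 0 0 0 / 1 0 0 0 0 / 0 0 0 0 0 / 0 5 0 0 0 / 0 0 0 0 8 / 0 3 0 0 0
t=3: a0@(4,4) a1@(5,1) a2@(4,4) a3@(4,4) a4@(3,1) a5@(1,0) | pheromone: 0 0 0 0 0 / 1 0 0 0 0 / 0 0 0 0 0 / 0 5 0 0 0 / 0 0 0 0 10 / 0 3 0 0 0
t=4: a0@(4,4) a1@(5,1) a2@(4,4) a3@(4,4) a4@(3,1) a5@(1,0) | pheromone: 0 0 0 0 0 / 1 0 0 0 0 / 0 0 0 0 0 / 0 5 0 0 0 / 0 0 0 0 12 / 0 3 0 0 0
t=5: a0@(4,4) a1@(5,1) a2@(4,4) a3@(4,4) a4@(3,1) a5@(1,0) | pheromone: 0 0 0 0 0 / 1 0 0 0 0 / 0 0 0 0 0 / 0 5 0 0 0 / 0 0 0 0 14 / 0 3 0 0 0

(5, 1)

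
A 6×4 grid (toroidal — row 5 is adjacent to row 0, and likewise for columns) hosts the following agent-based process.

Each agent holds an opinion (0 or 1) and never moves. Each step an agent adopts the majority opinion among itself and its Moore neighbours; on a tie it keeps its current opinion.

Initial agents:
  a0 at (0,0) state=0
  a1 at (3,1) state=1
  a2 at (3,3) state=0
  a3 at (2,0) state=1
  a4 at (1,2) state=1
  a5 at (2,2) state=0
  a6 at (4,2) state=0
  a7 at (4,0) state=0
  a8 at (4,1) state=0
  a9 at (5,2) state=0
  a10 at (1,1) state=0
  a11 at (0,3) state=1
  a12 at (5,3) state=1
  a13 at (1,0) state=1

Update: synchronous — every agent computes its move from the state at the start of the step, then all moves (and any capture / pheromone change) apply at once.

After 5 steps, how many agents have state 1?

5

t=1: a0@(0,0):1 a1@(3,1):0 a2@(3,3):0 a3@(2,0):1 a4@(1,2):1 a5@(2,2):0 a6@(4,2):0 a7@(4,0):0 a8@(4,1):0 a9@(5,2):0 a10@(1,1):0 a11@(0,3):1 a12@(5,3):0 a13@(1,0):1
t=2: a0@(0,0):1 a1@(3,1):0 a2@(3,3):0 a3@(2,0):0 a4@(1,2):1 a5@(2,2):0 a6@(4,2):0 a7@(4,0):0 a8@(4,1):0 a9@(5,2):0 a10@(1,1):1 a11@(0,3):1 a12@(5,3):0 a13@(1,0):1
t=3: (unchanged — steady state)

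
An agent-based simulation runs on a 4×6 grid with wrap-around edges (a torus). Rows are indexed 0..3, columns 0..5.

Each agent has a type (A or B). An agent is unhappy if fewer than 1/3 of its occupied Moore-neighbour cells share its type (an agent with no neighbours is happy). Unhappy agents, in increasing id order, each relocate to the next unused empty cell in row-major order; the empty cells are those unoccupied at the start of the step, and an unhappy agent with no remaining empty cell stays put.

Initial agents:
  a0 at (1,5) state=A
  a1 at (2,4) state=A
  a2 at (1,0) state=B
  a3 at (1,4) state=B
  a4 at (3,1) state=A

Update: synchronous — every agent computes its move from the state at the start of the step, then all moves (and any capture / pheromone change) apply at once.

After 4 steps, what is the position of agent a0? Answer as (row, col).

(1, 5)

t=1: a0@(1,5):A a1@(2,4):A a2@(0,0):B a3@(0,1):B a4@(3,1):A
t=2: a0@(1,5):A a1@(2,4):A a2@(0,0):B a3@(0,1):B a4@(0,2):A
t=3: a0@(1,5):A a1@(2,4):A a2@(0,0):B a3@(0,1):B a4@(0,3):A
t=4: (unchanged — steady state)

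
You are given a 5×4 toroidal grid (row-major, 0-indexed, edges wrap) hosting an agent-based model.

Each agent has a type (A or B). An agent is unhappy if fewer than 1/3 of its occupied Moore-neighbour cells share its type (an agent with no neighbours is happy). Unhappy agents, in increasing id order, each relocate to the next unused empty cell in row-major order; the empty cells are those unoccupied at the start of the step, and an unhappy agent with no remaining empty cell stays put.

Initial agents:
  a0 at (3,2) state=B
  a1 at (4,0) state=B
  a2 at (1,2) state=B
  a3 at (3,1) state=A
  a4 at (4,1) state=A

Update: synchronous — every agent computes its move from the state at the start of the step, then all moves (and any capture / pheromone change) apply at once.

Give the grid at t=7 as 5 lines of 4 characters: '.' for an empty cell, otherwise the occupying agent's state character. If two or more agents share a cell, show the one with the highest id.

t=1: a0@(0,0):B a1@(0,1):B a2@(1,2):B a3@(3,1):A a4@(4,1):A
t=2: (unchanged — steady state)

BB..
..B.
....
.A..
.A..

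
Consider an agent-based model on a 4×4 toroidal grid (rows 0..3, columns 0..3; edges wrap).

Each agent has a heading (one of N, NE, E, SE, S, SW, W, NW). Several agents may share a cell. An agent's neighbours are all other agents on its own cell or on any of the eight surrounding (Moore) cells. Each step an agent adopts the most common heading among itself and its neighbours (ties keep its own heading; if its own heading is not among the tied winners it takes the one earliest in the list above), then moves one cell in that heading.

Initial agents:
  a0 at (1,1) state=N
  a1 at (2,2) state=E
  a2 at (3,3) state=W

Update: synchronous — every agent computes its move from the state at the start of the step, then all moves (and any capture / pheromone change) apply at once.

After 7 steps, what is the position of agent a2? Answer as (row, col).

t=1: a0@(0,1):N a1@(2,3):E a2@(3,2):W
t=2: a0@(3,1):N a1@(2,0):E a2@(3,1):W
t=3: a0@(2,1):N a1@(2,1):E a2@(3,0):W
t=4: a0@(1,1):N a1@(2,2):E a2@(3,3):W
t=5: a0@(0,1):N a1@(2,3):E a2@(3,2):W
t=6: a0@(3,1):N a1@(2,0):E a2@(3,1):W
t=7: a0@(2,1):N a1@(2,1):E a2@(3,0):W

(3, 0)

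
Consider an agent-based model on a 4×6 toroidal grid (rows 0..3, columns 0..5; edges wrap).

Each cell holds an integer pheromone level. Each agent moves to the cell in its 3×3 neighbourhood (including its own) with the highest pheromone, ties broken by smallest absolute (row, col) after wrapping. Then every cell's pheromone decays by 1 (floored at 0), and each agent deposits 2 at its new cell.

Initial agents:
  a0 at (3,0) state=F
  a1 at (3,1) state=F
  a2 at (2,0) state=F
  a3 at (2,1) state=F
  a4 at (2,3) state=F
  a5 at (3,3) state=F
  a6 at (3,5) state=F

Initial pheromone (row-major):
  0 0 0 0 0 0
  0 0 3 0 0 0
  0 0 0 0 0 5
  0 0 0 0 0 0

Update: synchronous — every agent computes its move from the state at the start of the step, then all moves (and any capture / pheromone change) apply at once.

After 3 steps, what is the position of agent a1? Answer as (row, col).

t=1: a0@(2,5) a1@(0,0) a2@(2,5) a3@(1,2) a4@(1,2) a5@(0,2) a6@(2,5) | pheromone: 2 0 2 0 0 0 / 0 0 6 0 0 0 / 0 0 0 0 0 10 / 0 0 0 0 0 0
t=2: a0@(2,5) a1@(0,0) a2@(2,5) a3@(1,2) a4@(1,2) a5@(1,2) a6@(2,5) | pheromone: 3 0 1 0 0 0 / 0 0 11 0 0 0 / 0 0 0 0 0 15 / 0 0 0 0 0 0
t=3: a0@(2,5) a1@(0,0) a2@(2,5) a3@(1,2) a4@(1,2) a5@(1,2) a6@(2,5) | pheromone: 4 0 0 0 0 0 / 0 0 16 0 0 0 / 0 0 0 0 0 20 / 0 0 0 0 0 0

(0, 0)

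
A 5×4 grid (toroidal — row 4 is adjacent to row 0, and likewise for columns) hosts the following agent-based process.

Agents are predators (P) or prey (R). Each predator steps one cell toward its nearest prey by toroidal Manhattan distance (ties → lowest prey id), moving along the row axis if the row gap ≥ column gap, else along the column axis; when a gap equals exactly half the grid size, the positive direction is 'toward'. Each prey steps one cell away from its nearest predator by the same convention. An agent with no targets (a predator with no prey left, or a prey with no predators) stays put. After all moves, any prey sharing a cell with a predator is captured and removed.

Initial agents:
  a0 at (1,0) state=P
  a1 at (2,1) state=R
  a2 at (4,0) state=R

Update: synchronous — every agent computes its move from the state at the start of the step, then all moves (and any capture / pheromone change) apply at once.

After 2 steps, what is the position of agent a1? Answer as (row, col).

t=1: a0@(2,0):P a1@(3,1):R a2@(3,0):R
t=2: a0@(3,0):P a1@(4,1):R a2@(4,0):R

(4, 1)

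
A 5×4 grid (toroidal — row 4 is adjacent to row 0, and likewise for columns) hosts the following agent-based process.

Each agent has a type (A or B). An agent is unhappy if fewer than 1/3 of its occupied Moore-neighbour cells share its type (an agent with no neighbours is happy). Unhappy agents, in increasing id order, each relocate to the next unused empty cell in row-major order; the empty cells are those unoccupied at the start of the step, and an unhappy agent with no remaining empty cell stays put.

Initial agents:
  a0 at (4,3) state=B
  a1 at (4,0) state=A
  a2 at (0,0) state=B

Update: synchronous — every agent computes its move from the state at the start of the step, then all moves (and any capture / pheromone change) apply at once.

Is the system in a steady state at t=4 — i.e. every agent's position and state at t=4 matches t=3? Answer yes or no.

t=1: a0@(4,3):B a1@(0,1):A a2@(0,0):B
t=2: a0@(4,3):B a1@(0,2):A a2@(0,0):B
t=3: a0@(4,3):B a1@(0,1):A a2@(0,0):B
t=4: a0@(4,3):B a1@(0,2):A a2@(0,0):B

no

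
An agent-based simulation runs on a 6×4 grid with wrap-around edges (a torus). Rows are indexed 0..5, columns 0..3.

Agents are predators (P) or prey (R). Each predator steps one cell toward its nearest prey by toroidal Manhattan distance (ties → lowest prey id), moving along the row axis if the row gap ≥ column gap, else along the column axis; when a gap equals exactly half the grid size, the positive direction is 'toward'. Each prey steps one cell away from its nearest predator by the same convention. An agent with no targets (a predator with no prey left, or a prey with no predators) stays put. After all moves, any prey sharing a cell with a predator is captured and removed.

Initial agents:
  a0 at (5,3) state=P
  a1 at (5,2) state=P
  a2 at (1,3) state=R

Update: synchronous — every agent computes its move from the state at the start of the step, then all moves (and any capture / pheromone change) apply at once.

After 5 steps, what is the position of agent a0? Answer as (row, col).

(4, 3)

t=1: a0@(0,3):P a1@(0,2):P a2@(2,3):R
t=2: a0@(1,3):P a1@(1,2):P a2@(3,3):R
t=3: a0@(2,3):P a1@(2,2):P a2@(4,3):R
t=4: a0@(3,3):P a1@(3,2):P a2@(5,3):R
t=5: a0@(4,3):P a1@(4,2):P a2@(0,3):R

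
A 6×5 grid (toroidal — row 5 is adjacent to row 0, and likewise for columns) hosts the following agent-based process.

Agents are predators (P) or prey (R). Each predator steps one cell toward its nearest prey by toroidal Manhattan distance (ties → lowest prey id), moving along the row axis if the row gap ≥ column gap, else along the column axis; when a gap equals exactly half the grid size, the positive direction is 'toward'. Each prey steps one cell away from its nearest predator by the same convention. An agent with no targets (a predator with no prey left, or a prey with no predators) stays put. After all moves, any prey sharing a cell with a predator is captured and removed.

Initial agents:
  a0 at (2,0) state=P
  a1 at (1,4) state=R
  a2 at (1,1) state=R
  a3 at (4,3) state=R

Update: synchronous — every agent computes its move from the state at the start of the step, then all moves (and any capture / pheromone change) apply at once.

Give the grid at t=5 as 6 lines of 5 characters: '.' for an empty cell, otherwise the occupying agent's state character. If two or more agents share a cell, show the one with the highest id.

t=1: a0@(1,0):P a1@(0,4):R a2@(0,1):R a3@(5,3):R
t=2: a0@(0,0):P a1@(5,4):R a2@(5,1):R a3@(4,3):R
t=3: a0@(5,0):P a1@(4,4):R a2@(4,1):R a3@(3,3):R
t=4: a0@(4,0):P a1@(3,4):R a2@(3,1):R a3@(2,3):R
t=5: a0@(3,0):P a1@(2,4):R a2@(2,1):R a3@(1,3):R

.....
...R.
.R..R
P....
.....
.....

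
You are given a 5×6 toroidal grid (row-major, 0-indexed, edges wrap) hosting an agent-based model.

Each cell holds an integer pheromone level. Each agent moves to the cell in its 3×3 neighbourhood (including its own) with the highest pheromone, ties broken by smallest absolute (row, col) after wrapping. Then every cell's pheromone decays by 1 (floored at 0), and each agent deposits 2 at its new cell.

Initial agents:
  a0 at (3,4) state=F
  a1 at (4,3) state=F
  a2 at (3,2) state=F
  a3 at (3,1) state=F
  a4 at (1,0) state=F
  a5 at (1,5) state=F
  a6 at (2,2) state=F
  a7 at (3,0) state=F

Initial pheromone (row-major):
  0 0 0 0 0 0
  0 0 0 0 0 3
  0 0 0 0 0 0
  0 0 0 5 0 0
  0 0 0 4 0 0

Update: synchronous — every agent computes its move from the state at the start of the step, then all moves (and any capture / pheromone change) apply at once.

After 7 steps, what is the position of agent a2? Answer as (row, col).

t=1: a0@(3,3) a1@(3,3) a2@(3,3) a3@(2,0) a4@(1,5) a5@(1,5) a6@(3,3) a7@(2,0) | pheromone: 0 0 0 0 0 0 / 0 0 0 0 0 6 / 4 0 0 0 0 0 / 0 0 0 12 0 0 / 0 0 0 3 0 0
t=2: a0@(3,3) a1@(3,3) a2@(3,3) a3@(1,5) a4@(1,5) a5@(1,5) a6@(3,3) a7@(1,5) | pheromone: 0 0 0 0 0 0 / 0 0 0 0 0 13 / 3 0 0 0 0 0 / 0 0 0 19 0 0 / 0 0 0 2 0 0
t=3: a0@(3,3) a1@(3,3) a2@(3,3) a3@(1,5) a4@(1,5) a5@(1,5) a6@(3,3) a7@(1,5) | pheromone: 0 0 0 0 0 0 / 0 0 0 0 0 20 / 2 0 0 0 0 0 / 0 0 0 26 0 0 / 0 0 0 1 0 0
t=4: a0@(3,3) a1@(3,3) a2@(3,3) a3@(1,5) a4@(1,5) a5@(1,5) a6@(3,3) a7@(1,5) | pheromone: 0 0 0 0 0 0 / 0 0 0 0 0 27 / 1 0 0 0 0 0 / 0 0 0 33 0 0 / 0 0 0 0 0 0
t=5: a0@(3,3) a1@(3,3) a2@(3,3) a3@(1,5) a4@(1,5) a5@(1,5) a6@(3,3) a7@(1,5) | pheromone: 0 0 0 0 0 0 / 0 0 0 0 0 34 / 0 0 0 0 0 0 / 0 0 0 40 0 0 / 0 0 0 0 0 0
t=6: a0@(3,3) a1@(3,3) a2@(3,3) a3@(1,5) a4@(1,5) a5@(1,5) a6@(3,3) a7@(1,5) | pheromone: 0 0 0 0 0 0 / 0 0 0 0 0 41 / 0 0 0 0 0 0 / 0 0 0 47 0 0 / 0 0 0 0 0 0
t=7: a0@(3,3) a1@(3,3) a2@(3,3) a3@(1,5) a4@(1,5) a5@(1,5) a6@(3,3) a7@(1,5) | pheromone: 0 0 0 0 0 0 / 0 0 0 0 0 48 / 0 0 0 0 0 0 / 0 0 0 54 0 0 / 0 0 0 0 0 0

(3, 3)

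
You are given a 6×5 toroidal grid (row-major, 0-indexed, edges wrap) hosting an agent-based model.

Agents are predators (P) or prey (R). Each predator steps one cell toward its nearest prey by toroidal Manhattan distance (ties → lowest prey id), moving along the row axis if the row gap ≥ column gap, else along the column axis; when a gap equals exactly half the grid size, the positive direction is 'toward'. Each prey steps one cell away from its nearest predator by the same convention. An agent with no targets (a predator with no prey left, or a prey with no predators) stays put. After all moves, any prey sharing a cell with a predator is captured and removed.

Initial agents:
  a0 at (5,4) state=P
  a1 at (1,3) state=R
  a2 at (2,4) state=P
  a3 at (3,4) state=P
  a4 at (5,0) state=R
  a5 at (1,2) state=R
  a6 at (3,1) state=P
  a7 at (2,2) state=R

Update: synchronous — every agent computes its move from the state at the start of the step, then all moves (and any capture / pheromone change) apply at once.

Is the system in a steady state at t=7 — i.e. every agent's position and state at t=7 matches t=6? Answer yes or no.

t=1: a0@(5,0):P a1@(0,3):R a2@(1,4):P a3@(2,4):P a4@(5,1):R a5@(1,1):R a6@(2,1):P
t=2: a0@(5,1):P a1@(5,3):R a2@(0,4):P a3@(1,4):P a4@(5,2):R a5@(0,1):R a6@(1,1):P
t=3: a0@(5,2):P a2@(5,4):P a3@(0,4):P a4@(5,3):R a5@(1,1):R a6@(0,1):P
t=4: a0@(5,3):P a2@(5,3):P a3@(5,4):P a5@(2,1):R a6@(1,1):P
t=5: a0@(0,3):P a2@(0,3):P a3@(0,4):P a5@(3,1):R a6@(2,1):P
t=6: a0@(1,3):P a2@(1,3):P a3@(1,4):P a5@(4,1):R a6@(3,1):P
t=7: a0@(2,3):P a2@(2,3):P a3@(2,4):P a5@(5,1):R a6@(4,1):P

no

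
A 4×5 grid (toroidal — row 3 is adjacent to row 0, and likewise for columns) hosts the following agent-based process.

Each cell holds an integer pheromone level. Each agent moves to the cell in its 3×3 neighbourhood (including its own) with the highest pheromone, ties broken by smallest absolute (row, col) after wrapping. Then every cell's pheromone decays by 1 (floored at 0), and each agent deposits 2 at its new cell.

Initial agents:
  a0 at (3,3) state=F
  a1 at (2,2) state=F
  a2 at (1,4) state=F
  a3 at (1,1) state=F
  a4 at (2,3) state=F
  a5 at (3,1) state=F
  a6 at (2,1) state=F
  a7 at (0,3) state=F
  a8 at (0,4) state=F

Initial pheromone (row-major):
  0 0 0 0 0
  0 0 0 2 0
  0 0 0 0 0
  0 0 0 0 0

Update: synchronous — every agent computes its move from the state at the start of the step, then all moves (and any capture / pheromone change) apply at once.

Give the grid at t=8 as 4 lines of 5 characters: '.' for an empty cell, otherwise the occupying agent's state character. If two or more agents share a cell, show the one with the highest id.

F....
...F.
.....
.....

t=1: a0@(0,2) a1@(1,3) a2@(1,3) a3@(0,0) a4@(1,3) a5@(0,0) a6@(1,0) a7@(1,3) a8@(1,3) | pheromone: 4 0 2 0 0 / 2 0 0 11 0 / 0 0 0 0 0 / 0 0 0 0 0
t=2: a0@(1,3) a1@(1,3) a2@(1,3) a3@(0,0) a4@(1,3) a5@(0,0) a6@(0,0) a7@(1,3) a8@(1,3) | pheromone: 9 0 1 0 0 / 1 0 0 22 0 / 0 0 0 0 0 / 0 0 0 0 0
t=3: a0@(1,3) a1@(1,3) a2@(1,3) a3@(0,0) a4@(1,3) a5@(0,0) a6@(0,0) a7@(1,3) a8@(1,3) | pheromone: 14 0 0 0 0 / 0 0 0 33 0 / 0 0 0 0 0 / 0 0 0 0 0
t=4: a0@(1,3) a1@(1,3) a2@(1,3) a3@(0,0) a4@(1,3) a5@(0,0) a6@(0,0) a7@(1,3) a8@(1,3) | pheromone: 19 0 0 0 0 / 0 0 0 44 0 / 0 0 0 0 0 / 0 0 0 0 0
t=5: a0@(1,3) a1@(1,3) a2@(1,3) a3@(0,0) a4@(1,3) a5@(0,0) a6@(0,0) a7@(1,3) a8@(1,3) | pheromone: 24 0 0 0 0 / 0 0 0 55 0 / 0 0 0 0 0 / 0 0 0 0 0
t=6: a0@(1,3) a1@(1,3) a2@(1,3) a3@(0,0) a4@(1,3) a5@(0,0) a6@(0,0) a7@(1,3) a8@(1,3) | pheromone: 29 0 0 0 0 / 0 0 0 66 0 / 0 0 0 0 0 / 0 0 0 0 0
t=7: a0@(1,3) a1@(1,3) a2@(1,3) a3@(0,0) a4@(1,3) a5@(0,0) a6@(0,0) a7@(1,3) a8@(1,3) | pheromone: 34 0 0 0 0 / 0 0 0 77 0 / 0 0 0 0 0 / 0 0 0 0 0
t=8: a0@(1,3) a1@(1,3) a2@(1,3) a3@(0,0) a4@(1,3) a5@(0,0) a6@(0,0) a7@(1,3) a8@(1,3) | pheromone: 39 0 0 0 0 / 0 0 0 88 0 / 0 0 0 0 0 / 0 0 0 0 0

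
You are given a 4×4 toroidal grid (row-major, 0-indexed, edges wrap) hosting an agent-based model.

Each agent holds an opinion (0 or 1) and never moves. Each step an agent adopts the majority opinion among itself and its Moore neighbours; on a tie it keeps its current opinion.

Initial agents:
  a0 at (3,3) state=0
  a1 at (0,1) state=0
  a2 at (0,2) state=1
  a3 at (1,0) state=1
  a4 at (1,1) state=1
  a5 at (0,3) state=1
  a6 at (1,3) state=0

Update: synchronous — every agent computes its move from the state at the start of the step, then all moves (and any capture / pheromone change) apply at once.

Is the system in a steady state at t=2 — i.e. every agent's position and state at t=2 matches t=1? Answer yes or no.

yes

t=1: a0@(3,3):1 a1@(0,1):1 a2@(0,2):1 a3@(1,0):1 a4@(1,1):1 a5@(0,3):1 a6@(1,3):1
t=2: (unchanged — steady state)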